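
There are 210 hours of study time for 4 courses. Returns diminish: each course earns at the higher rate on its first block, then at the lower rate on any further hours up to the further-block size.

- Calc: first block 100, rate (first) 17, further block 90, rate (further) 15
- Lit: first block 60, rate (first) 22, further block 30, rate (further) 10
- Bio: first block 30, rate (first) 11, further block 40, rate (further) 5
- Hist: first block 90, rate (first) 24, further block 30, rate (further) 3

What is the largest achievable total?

Treat each block as its own option and order by rate: Hist/first 24 > Lit/first 22 > Calc/first 17 > Calc/second 15 > Bio/first 11 > Lit/second 10 > Bio/second 5 > Hist/second 3.
Hist first at 24: fill all 90 → 120 left.
Lit/first (22): +60 → 60 left.
60 remain; put them into Calc first at 17.
Total = 24×90 + 22×60 + 17×60 = 4500.

4500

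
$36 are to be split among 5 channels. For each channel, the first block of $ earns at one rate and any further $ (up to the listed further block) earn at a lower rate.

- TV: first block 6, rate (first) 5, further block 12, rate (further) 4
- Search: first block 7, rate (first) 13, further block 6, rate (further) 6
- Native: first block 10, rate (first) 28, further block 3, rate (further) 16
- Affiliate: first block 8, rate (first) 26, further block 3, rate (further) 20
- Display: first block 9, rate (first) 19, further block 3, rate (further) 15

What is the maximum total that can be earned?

Rank every tier by rate: Native/first 28 > Affiliate/first 26 > Affiliate/second 20 > Display/first 19 > Native/second 16 > Display/second 15 > Search/first 13 > Search/second 6 > TV/first 5 > TV/second 4.
Native/first (28): +10 — 26 left.
Affiliate/first (26): +8 — 18 left.
Affiliate/second (20): +3 — 15 left.
Fill Display first block (9 at 19) — 6 left.
Native second at 16: fill all 3 — 3 left.
Fill Display second block (3 at 15) — 0 left.
Total = 28×10 + 26×8 + 20×3 + 19×9 + 16×3 + 15×3 = 812.

812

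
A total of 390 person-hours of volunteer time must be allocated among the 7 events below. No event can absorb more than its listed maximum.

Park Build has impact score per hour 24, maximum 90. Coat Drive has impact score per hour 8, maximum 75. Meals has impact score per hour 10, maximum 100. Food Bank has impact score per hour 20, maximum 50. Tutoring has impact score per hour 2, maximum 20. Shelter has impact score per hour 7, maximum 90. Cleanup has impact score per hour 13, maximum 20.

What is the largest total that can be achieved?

Rank by impact score per hour: Park Build 24 > Food Bank 20 > Cleanup 13 > Meals 10 > Coat Drive 8 > Shelter 7 > Tutoring 2.
Park Build takes 90 to reach its cap of 90 ; 300 left.
Food Bank: +50 to 50 (cap) ; 250 left.
Give Cleanup 20 to hit its cap of 20 ; 230 left.
Give Meals 100 to hit its cap of 100 ; 130 left.
Coat Drive: +75 to 75 (cap) ; 55 left.
Shelter has room for 90 but only 55 remain, so it gets 55.
Total = 24×90 + 8×75 + 10×100 + 20×50 + 7×55 + 13×20 = 5405.

5405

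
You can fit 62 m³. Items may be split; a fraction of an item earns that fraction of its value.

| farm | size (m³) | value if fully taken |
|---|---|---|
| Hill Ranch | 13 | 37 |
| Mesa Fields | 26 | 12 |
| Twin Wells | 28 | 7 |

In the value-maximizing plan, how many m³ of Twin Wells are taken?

23

Best value per unit of size first: Hill Ranch 37/13≈2.85, Mesa Fields 12/26≈0.462, Twin Wells 7/28≈0.25.
All 13 m³ of Hill Ranch fit (value 37) ; 49 remain.
Mesa Fields: take in full, 26 m³ for value 12 ; 23 left.
Only 23 m³ remain; take 23/28 of Twin Wells for value 7×23/28 = 5.75.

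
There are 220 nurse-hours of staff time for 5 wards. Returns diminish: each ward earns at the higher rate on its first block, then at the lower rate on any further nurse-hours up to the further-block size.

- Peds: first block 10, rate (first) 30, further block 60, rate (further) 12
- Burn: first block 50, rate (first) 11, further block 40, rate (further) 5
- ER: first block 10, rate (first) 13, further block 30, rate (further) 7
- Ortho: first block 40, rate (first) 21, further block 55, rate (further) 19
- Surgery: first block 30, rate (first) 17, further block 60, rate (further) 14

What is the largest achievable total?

3845

Rank every tier by rate: Peds/T1 30 > Ortho/T1 21 > Ortho/T2 19 > Surgery/T1 17 > Surgery/T2 14 > ER/T1 13 > Peds/T2 12 > Burn/T1 11 > ER/T2 7 > Burn/T2 5.
Fill Peds T1 block (10 at 30) — 210 left.
Ortho T1 at 21: fill all 40 — 170 left.
Ortho/T2 (19): +55 — 115 left.
Fill Surgery T1 block (30 at 17) — 85 left.
Surgery T2 at 14: fill all 60 — 25 left.
ER T1 at 13: fill all 10 — 15 left.
Peds/T2: +15 of 60 at 12; pool empty.
Total = 30×10 + 21×40 + 19×55 + 17×30 + 14×60 + 13×10 + 12×15 = 3845.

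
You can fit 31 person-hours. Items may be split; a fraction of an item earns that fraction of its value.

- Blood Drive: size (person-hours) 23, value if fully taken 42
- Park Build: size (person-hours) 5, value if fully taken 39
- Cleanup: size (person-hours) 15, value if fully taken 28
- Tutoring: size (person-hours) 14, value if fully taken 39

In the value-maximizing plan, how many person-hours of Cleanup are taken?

Sort by value density: Park Build 39/5≈7.8, Tutoring 39/14≈2.79, Cleanup 28/15≈1.87, Blood Drive 42/23≈1.83.
Park Build: take in full, 5 person-hours for value 39 → 26 left.
Take all of Tutoring (14 person-hours, value 39) → 12 person-hours left.
Only 12 person-hours remain; take 12/15 of Cleanup for value 28×12/15 = 22.4.

12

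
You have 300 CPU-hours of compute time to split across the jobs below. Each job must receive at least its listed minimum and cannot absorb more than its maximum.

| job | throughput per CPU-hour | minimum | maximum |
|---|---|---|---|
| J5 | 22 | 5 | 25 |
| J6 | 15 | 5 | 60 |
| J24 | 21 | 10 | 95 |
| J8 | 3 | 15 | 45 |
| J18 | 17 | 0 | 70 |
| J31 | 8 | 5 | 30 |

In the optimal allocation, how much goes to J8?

Meeting every minimum uses 5+5+10+15+0+5 = 40 CPU-hours, leaving 260.
Highest throughput per CPU-hour first: J5 22 > J24 21 > J18 17 > J6 15 > J31 8 > J8 3.
J5 takes 20 more to reach its cap of 25 → 240 left.
J24: +85 to 95 (cap) → 155 left.
J18: +70 to 70 (cap) → 85 left.
J6 takes 55 more to reach its cap of 60 → 30 left.
Give J31 25 more to hit its cap of 30 → 5 left.
J8 has room for 30 more but only 5 remain, so it gets 20.

20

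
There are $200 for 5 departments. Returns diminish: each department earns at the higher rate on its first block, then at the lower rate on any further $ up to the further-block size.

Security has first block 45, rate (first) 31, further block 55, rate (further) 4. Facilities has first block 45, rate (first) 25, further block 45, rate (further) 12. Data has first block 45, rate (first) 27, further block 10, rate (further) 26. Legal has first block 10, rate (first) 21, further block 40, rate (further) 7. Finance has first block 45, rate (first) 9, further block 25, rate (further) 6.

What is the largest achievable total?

4745

Treat each block as its own option and order by rate: Security/tier1 31 > Data/tier1 27 > Data/tier2 26 > Facilities/tier1 25 > Legal/tier1 21 > Facilities/tier2 12 > Finance/tier1 9 > Legal/tier2 7 > Finance/tier2 6 > Security/tier2 4.
Security/tier1 (31): +45 — 155 left.
Data/tier1 (27): +45 — 110 left.
Fill Data tier2 block (10 at 26) — 100 left.
Facilities/tier1 (25): +45 — 55 left.
Legal/tier1 (21): +10 — 45 left.
Facilities/tier2 (12): +45 — 0 left.
Total = 31×45 + 27×45 + 26×10 + 25×45 + 21×10 + 12×45 = 4745.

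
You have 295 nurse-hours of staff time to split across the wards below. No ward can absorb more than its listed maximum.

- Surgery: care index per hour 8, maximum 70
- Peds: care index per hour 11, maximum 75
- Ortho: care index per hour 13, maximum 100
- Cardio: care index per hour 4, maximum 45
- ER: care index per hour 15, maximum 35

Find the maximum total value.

3270

Order the wards by care index per hour: ER 15 > Ortho 13 > Peds 11 > Surgery 8 > Cardio 4.
Give ER 35 to hit its cap of 35 — 260 left.
Ortho: +100 to 100 (cap) — 160 left.
Peds: +75 to 75 (cap) — 85 left.
Surgery: +70 to 70 (cap) — 15 left.
Cardio: +15 (room for 45) → 15. Pool exhausted.
Total = 8×70 + 11×75 + 13×100 + 4×15 + 15×35 = 3270.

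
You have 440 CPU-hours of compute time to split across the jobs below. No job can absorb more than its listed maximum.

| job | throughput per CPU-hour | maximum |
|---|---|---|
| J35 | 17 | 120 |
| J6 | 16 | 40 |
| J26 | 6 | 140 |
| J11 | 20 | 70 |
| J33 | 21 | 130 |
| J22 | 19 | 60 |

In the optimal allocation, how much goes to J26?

Order the jobs by throughput per CPU-hour: J33 21 > J11 20 > J22 19 > J35 17 > J6 16 > J26 6.
J33 takes 130 to reach its cap of 130 ; 310 left.
Give J11 70 to hit its cap of 70 ; 240 left.
J22 takes 60 to reach its cap of 60 ; 180 left.
J35: +120 to 120 (cap) ; 60 left.
J6 takes 40 to reach its cap of 40 ; 20 left.
J26: +20 (room for 140) → 20. Pool exhausted.

20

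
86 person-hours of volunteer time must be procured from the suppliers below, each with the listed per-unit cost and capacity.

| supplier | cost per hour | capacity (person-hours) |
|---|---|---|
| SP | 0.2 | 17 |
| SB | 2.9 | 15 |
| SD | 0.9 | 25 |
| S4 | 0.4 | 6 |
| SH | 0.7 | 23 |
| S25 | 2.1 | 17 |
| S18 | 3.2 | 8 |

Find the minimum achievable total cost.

75.9

Cheapest first:
Take 17 from SP at 0.2 → need 69 more.
S4 (0.4): use full 6 → 63 person-hours to go.
Take 23 from SH at 0.7 → need 40 more.
SD (0.9): use full 25 → 15 person-hours to go.
S25 (2.1): take the remaining 15 → done.
SB, S18: unused.
Cost = 17×0.2 + 6×0.4 + 23×0.7 + 25×0.9 + 15×2.1 = 75.9.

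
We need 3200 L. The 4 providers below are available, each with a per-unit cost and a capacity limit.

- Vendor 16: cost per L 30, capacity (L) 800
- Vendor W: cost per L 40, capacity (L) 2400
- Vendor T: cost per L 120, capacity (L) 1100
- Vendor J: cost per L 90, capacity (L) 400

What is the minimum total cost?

120000

Cheapest first:
Vendor 16 (30): use full 800 — 2400 L to go.
Vendor W (40): use full 2400 — 0 L to go.
Vendor J, Vendor T: unused.
Cost = 800×30 + 2400×40 = 120000.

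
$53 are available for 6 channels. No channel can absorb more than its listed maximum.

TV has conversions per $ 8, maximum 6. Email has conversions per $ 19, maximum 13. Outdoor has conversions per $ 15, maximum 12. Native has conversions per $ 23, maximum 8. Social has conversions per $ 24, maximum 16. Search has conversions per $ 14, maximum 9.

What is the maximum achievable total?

1051

Order the channels by conversions per $: Social 24 > Native 23 > Email 19 > Outdoor 15 > Search 14 > TV 8.
Give Social 16 to hit its cap of 16 — 37 left.
Native: +8 to 8 (cap) — 29 left.
Give Email 13 to hit its cap of 13 — 16 left.
Outdoor takes 12 to reach its cap of 12 — 4 left.
Search has room for 9 but only 4 remain, so it gets 4.
Total = 19×13 + 15×12 + 23×8 + 24×16 + 14×4 = 1051.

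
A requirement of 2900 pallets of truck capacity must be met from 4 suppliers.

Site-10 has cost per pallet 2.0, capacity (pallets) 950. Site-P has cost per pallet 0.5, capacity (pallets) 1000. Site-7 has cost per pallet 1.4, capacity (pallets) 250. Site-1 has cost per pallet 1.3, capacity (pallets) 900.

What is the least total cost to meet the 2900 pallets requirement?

3520

Use suppliers in increasing cost order.
Take 1000 from Site-P at 0.5 — need 1900 more.
Take 900 from Site-1 at 1.3 — need 1000 more.
Site-7 at 1.4: take all 250 pallets — 750 still needed.
Take 750 from Site-10 at 2.0 to finish.
Cost = 1000×0.5 + 900×1.3 + 250×1.4 + 750×2.0 = 3520.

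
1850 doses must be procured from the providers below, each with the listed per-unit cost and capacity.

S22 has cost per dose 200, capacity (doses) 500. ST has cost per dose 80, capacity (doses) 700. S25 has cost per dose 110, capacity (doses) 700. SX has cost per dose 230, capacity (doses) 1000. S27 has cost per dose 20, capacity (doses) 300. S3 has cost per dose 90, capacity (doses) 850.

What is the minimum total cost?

138500

Cheapest first:
S27 at 20: take all 300 doses ; 1550 still needed.
Take 700 from ST at 80 ; need 850 more.
Take 850 from S3 at 90 ; need 0 more.
S25, S22, SX: unused.
Cost = 300×20 + 700×80 + 850×90 = 138500.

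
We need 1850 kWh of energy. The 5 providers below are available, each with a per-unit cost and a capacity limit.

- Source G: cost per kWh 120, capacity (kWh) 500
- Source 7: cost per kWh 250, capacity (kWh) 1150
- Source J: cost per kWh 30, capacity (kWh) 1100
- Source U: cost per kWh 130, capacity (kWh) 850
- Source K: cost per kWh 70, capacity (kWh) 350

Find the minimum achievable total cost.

Fill from the cheapest provider first.
Take 1100 from Source J at 30 — need 750 more.
Source K (70): use full 350 — 400 kWh to go.
Source G (120): take the remaining 400 — done.
Source U, Source 7: unused.
Cost = 1100×30 + 350×70 + 400×120 = 105500.

105500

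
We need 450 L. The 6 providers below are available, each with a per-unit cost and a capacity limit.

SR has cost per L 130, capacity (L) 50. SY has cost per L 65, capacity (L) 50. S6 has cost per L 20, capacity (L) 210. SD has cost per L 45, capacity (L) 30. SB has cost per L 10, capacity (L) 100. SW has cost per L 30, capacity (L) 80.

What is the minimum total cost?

Cheapest first:
SB (10): use full 100 ; 350 L to go.
Take 210 from S6 at 20 ; need 140 more.
SW at 30: take all 80 L ; 60 still needed.
SD at 45: take all 30 L ; 30 still needed.
SY at 65: take 30 of its 50 ; requirement met.
SR: unused.
Cost = 100×10 + 210×20 + 80×30 + 30×45 + 30×65 = 10900.

10900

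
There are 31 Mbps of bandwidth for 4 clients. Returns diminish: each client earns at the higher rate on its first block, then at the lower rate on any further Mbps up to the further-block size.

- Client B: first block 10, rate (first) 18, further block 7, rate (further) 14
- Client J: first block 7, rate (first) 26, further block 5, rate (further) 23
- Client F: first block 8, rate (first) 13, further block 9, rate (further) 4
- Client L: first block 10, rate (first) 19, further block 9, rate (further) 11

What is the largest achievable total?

649

Rank every tier by rate: Client J/first 26 > Client J/second 23 > Client L/first 19 > Client B/first 18 > Client B/second 14 > Client F/first 13 > Client L/second 11 > Client F/second 4.
Fill Client J first block (7 at 26) ; 24 left.
Client J/second (23): +5 ; 19 left.
Fill Client L first block (10 at 19) ; 9 left.
Client B/first: +9 of 10 at 18; pool empty.
Total = 26×7 + 23×5 + 19×10 + 18×9 = 649.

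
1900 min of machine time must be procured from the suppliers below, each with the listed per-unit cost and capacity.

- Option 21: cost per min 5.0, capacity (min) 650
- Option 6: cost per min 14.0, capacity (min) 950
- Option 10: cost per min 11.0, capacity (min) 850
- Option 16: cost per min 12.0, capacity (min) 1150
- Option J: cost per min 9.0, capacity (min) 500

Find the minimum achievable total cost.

16000

Use suppliers in increasing cost order.
Option 21 (5.0): use full 650 → 1250 min to go.
Take 500 from Option J at 9.0 → need 750 more.
Option 10 at 11.0: take 750 of its 850 → requirement met.
Option 16, Option 6: unused.
Cost = 650×5.0 + 500×9.0 + 750×11.0 = 16000.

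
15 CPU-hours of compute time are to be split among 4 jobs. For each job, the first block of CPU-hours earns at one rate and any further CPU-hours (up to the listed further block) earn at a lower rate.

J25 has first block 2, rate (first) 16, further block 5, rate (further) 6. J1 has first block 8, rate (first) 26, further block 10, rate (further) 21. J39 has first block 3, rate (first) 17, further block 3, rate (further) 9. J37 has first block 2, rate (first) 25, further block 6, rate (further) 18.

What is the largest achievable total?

Treat each block as its own option and order by rate: J1/first 26 > J37/first 25 > J1/second 21 > J37/second 18 > J39/first 17 > J25/first 16 > J39/second 9 > J25/second 6.
Fill J1 first block (8 at 26) ; 7 left.
Fill J37 first block (2 at 25) ; 5 left.
J1/second: +5 of 10 at 21; pool empty.
Total = 26×8 + 25×2 + 21×5 = 363.

363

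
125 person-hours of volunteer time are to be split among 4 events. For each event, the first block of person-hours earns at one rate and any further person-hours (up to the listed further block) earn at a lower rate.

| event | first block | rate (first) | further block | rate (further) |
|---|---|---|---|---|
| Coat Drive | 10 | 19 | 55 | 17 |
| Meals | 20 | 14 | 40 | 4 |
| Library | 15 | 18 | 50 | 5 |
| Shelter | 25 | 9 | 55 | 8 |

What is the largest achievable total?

1900

Order all 8 blocks by rate: Coat Drive/tier1 19 > Library/tier1 18 > Coat Drive/tier2 17 > Meals/tier1 14 > Shelter/tier1 9 > Shelter/tier2 8 > Library/tier2 5 > Meals/tier2 4.
Coat Drive tier1 at 19: fill all 10 ; 115 left.
Library/tier1 (18): +15 ; 100 left.
Coat Drive tier2 at 17: fill all 55 ; 45 left.
Meals tier1 at 14: fill all 20 ; 25 left.
Shelter tier1 at 9: fill all 25 ; 0 left.
Total = 19×10 + 18×15 + 17×55 + 14×20 + 9×25 = 1900.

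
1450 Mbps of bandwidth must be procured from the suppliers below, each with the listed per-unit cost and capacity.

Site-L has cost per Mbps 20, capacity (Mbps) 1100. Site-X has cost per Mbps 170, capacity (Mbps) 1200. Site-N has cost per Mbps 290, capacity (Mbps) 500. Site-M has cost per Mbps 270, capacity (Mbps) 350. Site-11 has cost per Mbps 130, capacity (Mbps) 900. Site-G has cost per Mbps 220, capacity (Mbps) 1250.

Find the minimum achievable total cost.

Cheapest first:
Take 1100 from Site-L at 20 — need 350 more.
Take 350 from Site-11 at 130 to finish.
Site-X, Site-G, Site-M, Site-N: unused.
Cost = 1100×20 + 350×130 = 67500.

67500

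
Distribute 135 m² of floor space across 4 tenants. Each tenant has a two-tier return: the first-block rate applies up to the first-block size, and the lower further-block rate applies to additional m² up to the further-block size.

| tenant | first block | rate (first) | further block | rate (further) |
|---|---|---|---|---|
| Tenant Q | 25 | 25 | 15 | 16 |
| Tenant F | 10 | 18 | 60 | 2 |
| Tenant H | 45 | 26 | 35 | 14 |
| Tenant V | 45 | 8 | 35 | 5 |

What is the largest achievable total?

Treat each block as its own option and order by rate: Tenant H/first 26 > Tenant Q/first 25 > Tenant F/first 18 > Tenant Q/second 16 > Tenant H/second 14 > Tenant V/first 8 > Tenant V/second 5 > Tenant F/second 2.
Tenant H first at 26: fill all 45 ; 90 left.
Tenant Q first at 25: fill all 25 ; 65 left.
Tenant F first at 18: fill all 10 ; 55 left.
Fill Tenant Q second block (15 at 16) ; 40 left.
Tenant H/second (14): +35 ; 5 left.
Tenant V first at 8: only 5 left, fill 5.
Total = 26×45 + 25×25 + 18×10 + 16×15 + 14×35 + 8×5 = 2745.

2745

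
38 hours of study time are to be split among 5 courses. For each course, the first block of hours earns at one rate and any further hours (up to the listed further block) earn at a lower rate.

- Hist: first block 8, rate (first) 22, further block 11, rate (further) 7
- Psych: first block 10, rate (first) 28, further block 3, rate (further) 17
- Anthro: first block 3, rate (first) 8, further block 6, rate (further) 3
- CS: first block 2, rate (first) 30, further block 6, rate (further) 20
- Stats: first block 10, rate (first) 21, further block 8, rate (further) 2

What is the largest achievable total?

880

Order all 10 blocks by rate: CS/first 30 > Psych/first 28 > Hist/first 22 > Stats/first 21 > CS/second 20 > Psych/second 17 > Anthro/first 8 > Hist/second 7 > Anthro/second 3 > Stats/second 2.
CS first at 30: fill all 2 — 36 left.
Fill Psych first block (10 at 28) — 26 left.
Hist first at 22: fill all 8 — 18 left.
Fill Stats first block (10 at 21) — 8 left.
CS second at 20: fill all 6 — 2 left.
Psych/second: +2 of 3 at 17; pool empty.
Total = 30×2 + 28×10 + 22×8 + 21×10 + 20×6 + 17×2 = 880.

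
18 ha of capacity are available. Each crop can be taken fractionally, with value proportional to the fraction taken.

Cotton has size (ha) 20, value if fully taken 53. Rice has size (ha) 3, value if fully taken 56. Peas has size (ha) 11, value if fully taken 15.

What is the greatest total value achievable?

95.75

Rank by value-to-size ratio: Rice 56/3≈18.7, Cotton 53/20≈2.65, Peas 15/11≈1.36.
Take all of Rice (3 ha, value 56) → 15 ha left.
15 ha left: a 15/20 share of Cotton gives 53×15/20 = 39.75.
Total value = 95.75.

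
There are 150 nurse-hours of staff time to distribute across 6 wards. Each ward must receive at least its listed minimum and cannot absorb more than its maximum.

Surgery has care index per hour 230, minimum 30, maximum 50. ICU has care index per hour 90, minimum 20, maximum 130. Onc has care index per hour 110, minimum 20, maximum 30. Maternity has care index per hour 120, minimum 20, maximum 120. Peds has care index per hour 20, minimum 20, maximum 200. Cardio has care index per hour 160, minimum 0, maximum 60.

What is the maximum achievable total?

21500

Meeting every minimum uses 30+20+20+20+20+0 = 110 nurse-hours, leaving 40.
Order the wards by care index per hour: Surgery 230 > Cardio 160 > Maternity 120 > Onc 110 > ICU 90 > Peds 20.
Surgery: +20 to 50 (cap) ; 20 left.
Cardio has room for 60 more but only 20 remain, so it gets 20.
Total = 230×50 + 90×20 + 110×20 + 120×20 + 20×20 + 160×20 = 21500.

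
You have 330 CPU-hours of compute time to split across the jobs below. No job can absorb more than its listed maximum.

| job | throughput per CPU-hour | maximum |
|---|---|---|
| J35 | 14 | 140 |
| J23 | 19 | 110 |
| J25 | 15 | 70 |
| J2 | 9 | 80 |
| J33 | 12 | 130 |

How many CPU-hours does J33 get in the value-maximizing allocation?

Rank by throughput per CPU-hour: J23 19 > J25 15 > J35 14 > J33 12 > J2 9.
Give J23 110 to hit its cap of 110 — 220 left.
J25: +70 to 70 (cap) — 150 left.
J35 takes 140 to reach its cap of 140 — 10 left.
Only 10 left; J33 takes them to reach 10.

10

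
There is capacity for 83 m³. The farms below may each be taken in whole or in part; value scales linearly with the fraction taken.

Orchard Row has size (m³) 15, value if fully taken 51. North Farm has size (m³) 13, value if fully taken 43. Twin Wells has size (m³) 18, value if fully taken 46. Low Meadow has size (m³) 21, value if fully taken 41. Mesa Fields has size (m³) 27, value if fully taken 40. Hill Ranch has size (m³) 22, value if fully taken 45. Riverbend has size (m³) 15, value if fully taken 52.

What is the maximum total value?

Best value per unit of size first: Riverbend 52/15≈3.47, Orchard Row 51/15≈3.4, North Farm 43/13≈3.31, Twin Wells 46/18≈2.56, Hill Ranch 45/22≈2.05, Low Meadow 41/21≈1.95, Mesa Fields 40/27≈1.48.
Take all of Riverbend (15 m³, value 52) — 68 m³ left.
All 15 m³ of Orchard Row fit (value 51) — 53 remain.
North Farm: take in full, 13 m³ for value 43 — 40 left.
Take all of Twin Wells (18 m³, value 46) — 22 m³ left.
All 22 m³ of Hill Ranch fit (value 45) — 0 remain.
Total value = 237.

237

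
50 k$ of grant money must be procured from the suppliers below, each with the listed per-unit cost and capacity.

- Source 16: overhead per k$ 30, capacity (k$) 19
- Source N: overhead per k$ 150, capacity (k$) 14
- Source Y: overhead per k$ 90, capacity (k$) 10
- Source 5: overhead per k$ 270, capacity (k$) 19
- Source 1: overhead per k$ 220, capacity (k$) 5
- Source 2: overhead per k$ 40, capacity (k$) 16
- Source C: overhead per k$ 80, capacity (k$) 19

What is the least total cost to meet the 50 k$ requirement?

2410

Cheapest first:
Source 16 (30): use full 19 → 31 k$ to go.
Source 2 at 40: take all 16 k$ → 15 still needed.
Source C at 80: take 15 of its 19 → requirement met.
Source Y, Source N, Source 1, Source 5: unused.
Cost = 19×30 + 16×40 + 15×80 = 2410.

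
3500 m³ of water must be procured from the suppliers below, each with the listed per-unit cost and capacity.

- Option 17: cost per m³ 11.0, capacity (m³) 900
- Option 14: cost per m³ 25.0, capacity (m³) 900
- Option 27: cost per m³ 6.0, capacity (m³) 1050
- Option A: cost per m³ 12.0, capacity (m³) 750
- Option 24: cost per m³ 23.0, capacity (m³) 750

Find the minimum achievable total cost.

Cheapest first:
Option 27 (6.0): use full 1050 ; 2450 m³ to go.
Take 900 from Option 17 at 11.0 ; need 1550 more.
Take 750 from Option A at 12.0 ; need 800 more.
Option 24 at 23.0: take all 750 m³ ; 50 still needed.
Take 50 from Option 14 at 25.0 to finish.
Cost = 1050×6.0 + 900×11.0 + 750×12.0 + 750×23.0 + 50×25.0 = 43700.

43700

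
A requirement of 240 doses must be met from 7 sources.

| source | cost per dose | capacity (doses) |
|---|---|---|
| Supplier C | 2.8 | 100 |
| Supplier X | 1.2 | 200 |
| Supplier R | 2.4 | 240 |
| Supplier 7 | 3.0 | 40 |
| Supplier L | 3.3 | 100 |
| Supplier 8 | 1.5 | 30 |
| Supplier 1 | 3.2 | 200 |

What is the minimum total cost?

Cheapest first:
Supplier X at 1.2: take all 200 doses ; 40 still needed.
Supplier 8 (1.5): use full 30 ; 10 doses to go.
Supplier R at 2.4: take 10 of its 240 ; requirement met.
Supplier C, Supplier 7, Supplier 1, Supplier L: unused.
Cost = 200×1.2 + 30×1.5 + 10×2.4 = 309.

309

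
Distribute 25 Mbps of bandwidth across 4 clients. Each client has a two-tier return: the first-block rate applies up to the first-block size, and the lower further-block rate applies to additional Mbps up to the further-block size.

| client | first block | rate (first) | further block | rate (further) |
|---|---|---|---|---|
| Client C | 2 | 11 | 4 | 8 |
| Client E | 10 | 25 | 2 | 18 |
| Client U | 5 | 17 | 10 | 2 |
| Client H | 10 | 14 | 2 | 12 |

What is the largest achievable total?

483

Order all 8 blocks by rate: Client E/first 25 > Client E/second 18 > Client U/first 17 > Client H/first 14 > Client H/second 12 > Client C/first 11 > Client C/second 8 > Client U/second 2.
Client E/first (25): +10 — 15 left.
Fill Client E second block (2 at 18) — 13 left.
Client U/first (17): +5 — 8 left.
Client H/first: +8 of 10 at 14; pool empty.
Total = 25×10 + 18×2 + 17×5 + 14×8 = 483.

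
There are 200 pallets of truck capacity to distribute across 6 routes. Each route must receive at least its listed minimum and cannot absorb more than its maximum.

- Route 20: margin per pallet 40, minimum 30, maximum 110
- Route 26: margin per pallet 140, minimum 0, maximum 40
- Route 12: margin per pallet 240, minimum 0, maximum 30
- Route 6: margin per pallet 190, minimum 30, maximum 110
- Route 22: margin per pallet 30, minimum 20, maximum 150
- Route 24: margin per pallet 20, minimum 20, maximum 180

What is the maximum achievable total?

Meeting every minimum uses 30+0+0+30+20+20 = 100 pallets, leaving 100.
Order the routes by margin per pallet: Route 12 240 > Route 6 190 > Route 26 140 > Route 20 40 > Route 22 30 > Route 24 20.
Give Route 12 30 more to hit its cap of 30 ; 70 left.
Route 6: +70 (room for 80) → 100. Pool exhausted.
Total = 40×30 + 240×30 + 190×100 + 30×20 + 20×20 = 28400.

28400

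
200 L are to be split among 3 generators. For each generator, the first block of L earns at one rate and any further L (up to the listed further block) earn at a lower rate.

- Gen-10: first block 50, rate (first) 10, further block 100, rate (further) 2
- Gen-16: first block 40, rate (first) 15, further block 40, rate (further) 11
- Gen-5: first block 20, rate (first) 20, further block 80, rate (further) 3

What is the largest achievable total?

Treat each block as its own option and order by rate: Gen-5/tier1 20 > Gen-16/tier1 15 > Gen-16/tier2 11 > Gen-10/tier1 10 > Gen-5/tier2 3 > Gen-10/tier2 2.
Fill Gen-5 tier1 block (20 at 20) — 180 left.
Gen-16/tier1 (15): +40 — 140 left.
Gen-16 tier2 at 11: fill all 40 — 100 left.
Fill Gen-10 tier1 block (50 at 10) — 50 left.
Gen-5/tier2: +50 of 80 at 3; pool empty.
Total = 20×20 + 15×40 + 11×40 + 10×50 + 3×50 = 2090.

2090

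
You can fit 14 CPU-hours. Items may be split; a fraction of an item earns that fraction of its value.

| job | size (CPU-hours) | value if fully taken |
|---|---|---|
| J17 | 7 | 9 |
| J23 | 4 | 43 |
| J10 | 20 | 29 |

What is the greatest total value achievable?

Rank by value-to-size ratio: J23 43/4≈10.8, J10 29/20≈1.45, J17 9/7≈1.29.
J23: take in full, 4 CPU-hours for value 43 ; 10 left.
Fill the last 10 CPU-hours with part of J10: 10/20 of it earns 14.5.
Total value = 57.5.

57.5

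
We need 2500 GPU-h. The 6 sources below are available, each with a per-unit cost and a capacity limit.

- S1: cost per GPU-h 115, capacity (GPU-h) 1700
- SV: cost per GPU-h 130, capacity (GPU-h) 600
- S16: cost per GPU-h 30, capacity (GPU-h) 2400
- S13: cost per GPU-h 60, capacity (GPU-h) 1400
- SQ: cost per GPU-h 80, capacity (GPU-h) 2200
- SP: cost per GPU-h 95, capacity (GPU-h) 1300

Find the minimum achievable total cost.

Use sources in increasing cost order.
Take 2400 from S16 at 30 ; need 100 more.
S13 at 60: take 100 of its 1400 ; requirement met.
SQ, SP, S1, SV: unused.
Cost = 2400×30 + 100×60 = 78000.

78000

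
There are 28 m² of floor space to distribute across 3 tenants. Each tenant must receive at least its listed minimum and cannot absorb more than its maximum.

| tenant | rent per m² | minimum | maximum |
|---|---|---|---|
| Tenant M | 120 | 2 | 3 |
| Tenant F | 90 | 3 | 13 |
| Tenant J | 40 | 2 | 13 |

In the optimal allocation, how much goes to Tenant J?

Meeting every minimum uses 2+3+2 = 7 m², leaving 21.
Rank by rent per m²: Tenant M 120 > Tenant F 90 > Tenant J 40.
Tenant M takes 1 more to reach its cap of 3 ; 20 left.
Tenant F takes 10 more to reach its cap of 13 ; 10 left.
Tenant J: +10 (room for 11) → 12. Pool exhausted.

12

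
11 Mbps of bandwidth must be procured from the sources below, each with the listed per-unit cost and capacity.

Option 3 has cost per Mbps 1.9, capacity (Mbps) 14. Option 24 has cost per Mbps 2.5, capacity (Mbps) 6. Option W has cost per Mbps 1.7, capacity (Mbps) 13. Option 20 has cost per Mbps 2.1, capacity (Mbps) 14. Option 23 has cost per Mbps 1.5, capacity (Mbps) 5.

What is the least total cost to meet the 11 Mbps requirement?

17.7

Cheapest first:
Take 5 from Option 23 at 1.5 → need 6 more.
Take 6 from Option W at 1.7 to finish.
Option 3, Option 20, Option 24: unused.
Cost = 5×1.5 + 6×1.7 = 17.7.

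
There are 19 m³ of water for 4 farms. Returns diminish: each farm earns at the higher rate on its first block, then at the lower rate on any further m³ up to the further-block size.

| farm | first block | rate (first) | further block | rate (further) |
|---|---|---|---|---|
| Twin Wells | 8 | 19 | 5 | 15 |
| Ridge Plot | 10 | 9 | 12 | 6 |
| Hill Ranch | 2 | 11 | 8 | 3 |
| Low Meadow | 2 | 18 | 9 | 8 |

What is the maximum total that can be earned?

Rank every tier by rate: Twin Wells/T1 19 > Low Meadow/T1 18 > Twin Wells/T2 15 > Hill Ranch/T1 11 > Ridge Plot/T1 9 > Low Meadow/T2 8 > Ridge Plot/T2 6 > Hill Ranch/T2 3.
Twin Wells/T1 (19): +8 — 11 left.
Low Meadow/T1 (18): +2 — 9 left.
Fill Twin Wells T2 block (5 at 15) — 4 left.
Hill Ranch/T1 (11): +2 — 2 left.
Ridge Plot T1 at 9: only 2 left, fill 2.
Total = 19×8 + 18×2 + 15×5 + 11×2 + 9×2 = 303.

303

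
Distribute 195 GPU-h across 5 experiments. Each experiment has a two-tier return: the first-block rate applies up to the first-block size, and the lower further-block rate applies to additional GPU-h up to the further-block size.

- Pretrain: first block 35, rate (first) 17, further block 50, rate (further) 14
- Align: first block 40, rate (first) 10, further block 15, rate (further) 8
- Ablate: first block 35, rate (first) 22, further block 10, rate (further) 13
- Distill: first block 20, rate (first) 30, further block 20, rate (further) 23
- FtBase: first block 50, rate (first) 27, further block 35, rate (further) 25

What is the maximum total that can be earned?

Order all 10 blocks by rate: Distill/T1 30 > FtBase/T1 27 > FtBase/T2 25 > Distill/T2 23 > Ablate/T1 22 > Pretrain/T1 17 > Pretrain/T2 14 > Ablate/T2 13 > Align/T1 10 > Align/T2 8.
Distill T1 at 30: fill all 20 ; 175 left.
FtBase/T1 (27): +50 ; 125 left.
FtBase T2 at 25: fill all 35 ; 90 left.
Distill/T2 (23): +20 ; 70 left.
Ablate/T1 (22): +35 ; 35 left.
Pretrain T1 at 17: fill all 35 ; 0 left.
Total = 30×20 + 27×50 + 25×35 + 23×20 + 22×35 + 17×35 = 4650.

4650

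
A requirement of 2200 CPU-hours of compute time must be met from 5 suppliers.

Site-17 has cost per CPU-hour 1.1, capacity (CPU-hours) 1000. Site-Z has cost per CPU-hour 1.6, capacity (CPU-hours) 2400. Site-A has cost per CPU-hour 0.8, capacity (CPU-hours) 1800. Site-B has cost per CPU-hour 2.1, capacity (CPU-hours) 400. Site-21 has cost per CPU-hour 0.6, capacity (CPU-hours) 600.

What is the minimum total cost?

1640

Use suppliers in increasing cost order.
Site-21 (0.6): use full 600 → 1600 CPU-hours to go.
Take 1600 from Site-A at 0.8 to finish.
Site-17, Site-Z, Site-B: unused.
Cost = 600×0.6 + 1600×0.8 = 1640.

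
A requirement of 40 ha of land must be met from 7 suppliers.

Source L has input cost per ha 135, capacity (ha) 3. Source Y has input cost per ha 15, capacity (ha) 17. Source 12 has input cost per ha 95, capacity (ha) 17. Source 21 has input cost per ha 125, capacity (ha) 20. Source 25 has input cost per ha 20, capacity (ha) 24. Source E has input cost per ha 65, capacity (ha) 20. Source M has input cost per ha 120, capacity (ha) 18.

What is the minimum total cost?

715

Use suppliers in increasing cost order.
Source Y at 15: take all 17 ha → 23 still needed.
Source 25 at 20: take 23 of its 24 → requirement met.
Source E, Source 12, Source M, Source 21, Source L: unused.
Cost = 17×15 + 23×20 = 715.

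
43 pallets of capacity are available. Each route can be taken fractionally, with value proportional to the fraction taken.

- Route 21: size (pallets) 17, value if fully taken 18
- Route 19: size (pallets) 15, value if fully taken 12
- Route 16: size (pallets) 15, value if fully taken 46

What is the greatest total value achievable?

Rank by value-to-size ratio: Route 16 46/15≈3.07, Route 21 18/17≈1.06, Route 19 12/15≈0.8.
All 15 pallets of Route 16 fit (value 46) — 28 remain.
All 17 pallets of Route 21 fit (value 18) — 11 remain.
Fill the last 11 pallets with part of Route 19: 11/15 of it earns 8.8.
Total value = 72.8.

72.8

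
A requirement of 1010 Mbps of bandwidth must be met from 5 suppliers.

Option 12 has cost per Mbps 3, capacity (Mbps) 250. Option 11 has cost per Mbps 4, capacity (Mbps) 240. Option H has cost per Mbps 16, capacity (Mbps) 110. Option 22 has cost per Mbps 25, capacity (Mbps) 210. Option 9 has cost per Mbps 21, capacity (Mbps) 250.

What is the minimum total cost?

12720

Cheapest first:
Take 250 from Option 12 at 3 → need 760 more.
Option 11 at 4: take all 240 Mbps → 520 still needed.
Option H (16): use full 110 → 410 Mbps to go.
Take 250 from Option 9 at 21 → need 160 more.
Option 22 at 25: take 160 of its 210 → requirement met.
Cost = 250×3 + 240×4 + 110×16 + 250×21 + 160×25 = 12720.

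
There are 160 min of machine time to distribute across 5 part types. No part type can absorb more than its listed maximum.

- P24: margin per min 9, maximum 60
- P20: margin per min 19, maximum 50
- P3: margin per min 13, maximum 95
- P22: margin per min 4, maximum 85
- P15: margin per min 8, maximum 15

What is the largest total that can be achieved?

2320

Order the part types by margin per min: P20 19 > P3 13 > P24 9 > P15 8 > P22 4.
P20 takes 50 to reach its cap of 50 ; 110 left.
P3 takes 95 to reach its cap of 95 ; 15 left.
Only 15 left; P24 takes them to reach 15.
Total = 9×15 + 19×50 + 13×95 = 2320.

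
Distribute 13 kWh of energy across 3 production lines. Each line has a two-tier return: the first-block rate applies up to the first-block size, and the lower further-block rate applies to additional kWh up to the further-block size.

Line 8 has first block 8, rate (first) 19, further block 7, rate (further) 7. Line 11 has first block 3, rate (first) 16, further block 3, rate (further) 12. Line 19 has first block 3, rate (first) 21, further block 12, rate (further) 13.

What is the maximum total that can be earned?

247

Treat each block as its own option and order by rate: Line 19/tier1 21 > Line 8/tier1 19 > Line 11/tier1 16 > Line 19/tier2 13 > Line 11/tier2 12 > Line 8/tier2 7.
Line 19 tier1 at 21: fill all 3 — 10 left.
Line 8/tier1 (19): +8 — 2 left.
2 remain; put them into Line 11 tier1 at 16.
Total = 21×3 + 19×8 + 16×2 = 247.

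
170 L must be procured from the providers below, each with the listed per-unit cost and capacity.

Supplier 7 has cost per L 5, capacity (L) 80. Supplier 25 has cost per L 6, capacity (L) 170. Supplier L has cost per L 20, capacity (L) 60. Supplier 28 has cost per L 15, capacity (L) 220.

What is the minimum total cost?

Fill from the cheapest provider first.
Take 80 from Supplier 7 at 5 → need 90 more.
Supplier 25 at 6: take 90 of its 170 → requirement met.
Supplier 28, Supplier L: unused.
Cost = 80×5 + 90×6 = 940.

940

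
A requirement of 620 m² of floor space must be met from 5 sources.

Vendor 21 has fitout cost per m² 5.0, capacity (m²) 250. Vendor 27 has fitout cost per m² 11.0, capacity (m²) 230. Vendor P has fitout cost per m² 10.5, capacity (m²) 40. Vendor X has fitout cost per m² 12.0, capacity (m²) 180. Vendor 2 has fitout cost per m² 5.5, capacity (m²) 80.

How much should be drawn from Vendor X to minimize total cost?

20

Fill from the cheapest source first.
Vendor 21 (5.0): use full 250 ; 370 m² to go.
Vendor 2 (5.5): use full 80 ; 290 m² to go.
Take 40 from Vendor P at 10.5 ; need 250 more.
Vendor 27 at 11.0: take all 230 m² ; 20 still needed.
Take 20 from Vendor X at 12.0 to finish.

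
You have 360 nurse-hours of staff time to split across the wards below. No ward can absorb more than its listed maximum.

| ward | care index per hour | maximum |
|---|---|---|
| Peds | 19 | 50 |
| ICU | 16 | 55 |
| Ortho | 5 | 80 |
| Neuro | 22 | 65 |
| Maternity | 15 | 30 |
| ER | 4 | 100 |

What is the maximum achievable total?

Order the wards by care index per hour: Neuro 22 > Peds 19 > ICU 16 > Maternity 15 > Ortho 5 > ER 4.
Give Neuro 65 to hit its cap of 65 → 295 left.
Peds takes 50 to reach its cap of 50 → 245 left.
Give ICU 55 to hit its cap of 55 → 190 left.
Maternity takes 30 to reach its cap of 30 → 160 left.
Ortho: +80 to 80 (cap) → 80 left.
Only 80 left; ER takes them to reach 80.
Total = 19×50 + 16×55 + 5×80 + 22×65 + 15×30 + 4×80 = 4430.

4430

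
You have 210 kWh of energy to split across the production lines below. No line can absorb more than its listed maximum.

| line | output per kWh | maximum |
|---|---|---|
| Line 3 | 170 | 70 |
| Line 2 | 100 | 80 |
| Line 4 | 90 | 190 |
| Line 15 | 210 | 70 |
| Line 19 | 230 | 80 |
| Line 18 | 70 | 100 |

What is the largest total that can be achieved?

Order the production lines by output per kWh: Line 19 230 > Line 15 210 > Line 3 170 > Line 2 100 > Line 4 90 > Line 18 70.
Line 19 takes 80 to reach its cap of 80 ; 130 left.
Line 15 takes 70 to reach its cap of 70 ; 60 left.
Only 60 left; Line 3 takes them to reach 60.
Total = 170×60 + 210×70 + 230×80 = 43300.

43300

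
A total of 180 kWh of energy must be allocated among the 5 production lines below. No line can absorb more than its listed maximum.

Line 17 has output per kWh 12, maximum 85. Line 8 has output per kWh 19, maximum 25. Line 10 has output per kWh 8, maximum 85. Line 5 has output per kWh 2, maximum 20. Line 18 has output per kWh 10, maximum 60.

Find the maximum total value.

2175

Order the production lines by output per kWh: Line 8 19 > Line 17 12 > Line 18 10 > Line 10 8 > Line 5 2.
Line 8: +25 to 25 (cap) — 155 left.
Give Line 17 85 to hit its cap of 85 — 70 left.
Line 18: +60 to 60 (cap) — 10 left.
Only 10 left; Line 10 takes them to reach 10.
Total = 12×85 + 19×25 + 8×10 + 10×60 = 2175.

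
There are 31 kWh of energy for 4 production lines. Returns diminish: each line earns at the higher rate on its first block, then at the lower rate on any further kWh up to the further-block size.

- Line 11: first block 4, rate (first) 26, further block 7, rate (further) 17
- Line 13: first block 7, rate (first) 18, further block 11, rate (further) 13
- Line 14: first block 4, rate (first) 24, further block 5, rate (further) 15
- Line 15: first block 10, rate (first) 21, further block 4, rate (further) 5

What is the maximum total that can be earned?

638

Treat each block as its own option and order by rate: Line 11/tier1 26 > Line 14/tier1 24 > Line 15/tier1 21 > Line 13/tier1 18 > Line 11/tier2 17 > Line 14/tier2 15 > Line 13/tier2 13 > Line 15/tier2 5.
Line 11/tier1 (26): +4 — 27 left.
Fill Line 14 tier1 block (4 at 24) — 23 left.
Line 15/tier1 (21): +10 — 13 left.
Line 13 tier1 at 18: fill all 7 — 6 left.
Line 11/tier2: +6 of 7 at 17; pool empty.
Total = 26×4 + 24×4 + 21×10 + 18×7 + 17×6 = 638.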